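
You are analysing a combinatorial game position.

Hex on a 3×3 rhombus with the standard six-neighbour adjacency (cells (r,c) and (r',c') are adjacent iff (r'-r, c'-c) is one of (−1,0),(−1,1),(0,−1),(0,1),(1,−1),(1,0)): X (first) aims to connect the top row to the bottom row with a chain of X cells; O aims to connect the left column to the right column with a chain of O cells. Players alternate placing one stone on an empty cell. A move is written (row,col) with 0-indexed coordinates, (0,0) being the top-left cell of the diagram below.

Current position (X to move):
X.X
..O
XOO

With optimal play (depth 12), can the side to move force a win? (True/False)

ply 1, X at X.X/..O/XOO | (0,1)=+1→XXX/..O/XOO*; (1,0)=+1→X.X/X.O/XOO; (1,1)=+1→X.X/.XO/XOO
ply 2, O at XXX/..O/XOO | (1,0)=-1→XXX/O.O/XOO*; (1,1)=-1→XXX/.OO/XOO
ply 3, X at XXX/O.O/XOO | (1,1)=+1→XXX/OXO/XOO*
ply 4: XXX/OXO/XOO is terminal -1 (O); from X.X/..O/XOO depth 12

X winning at [X.X/..O/XOO]: True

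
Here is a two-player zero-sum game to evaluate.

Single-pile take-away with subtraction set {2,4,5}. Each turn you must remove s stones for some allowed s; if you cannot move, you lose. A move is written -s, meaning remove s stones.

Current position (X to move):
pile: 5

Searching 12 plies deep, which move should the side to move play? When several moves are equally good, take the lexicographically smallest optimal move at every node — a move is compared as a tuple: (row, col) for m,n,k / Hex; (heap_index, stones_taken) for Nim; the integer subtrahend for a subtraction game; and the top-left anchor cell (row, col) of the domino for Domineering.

X's best at [5]: -4

ply 1, X at 5 | -2=-1→3; -4=+1→1*; -5=+1→0
ply 2: 1 is terminal -1 (O); from 5 depth 12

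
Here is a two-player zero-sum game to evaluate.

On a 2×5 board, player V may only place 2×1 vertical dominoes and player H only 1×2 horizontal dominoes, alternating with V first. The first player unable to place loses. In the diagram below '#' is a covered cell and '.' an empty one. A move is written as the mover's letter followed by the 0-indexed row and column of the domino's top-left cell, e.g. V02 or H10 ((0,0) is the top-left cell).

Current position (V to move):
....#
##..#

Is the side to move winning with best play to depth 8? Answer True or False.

V winning at [....#/##..#]: True

[....#/##..#] V move#1: V02:+1/..#.#/###.#*, V03:-1/...##/##.##
[..#.#/###.#] H move#2: H00:-1/###.#/###.#*
[###.#/###.#] V move#3: V03:+1/#####/#####*
[#####/#####] end (terminal -1, H#4); searched ....#/##..# to 8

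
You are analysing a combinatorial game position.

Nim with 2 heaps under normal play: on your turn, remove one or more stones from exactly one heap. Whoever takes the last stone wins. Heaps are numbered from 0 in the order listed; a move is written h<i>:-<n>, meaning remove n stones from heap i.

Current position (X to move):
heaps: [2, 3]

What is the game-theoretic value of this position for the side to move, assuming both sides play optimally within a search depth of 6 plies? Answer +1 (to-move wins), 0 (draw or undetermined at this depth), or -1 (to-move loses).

value((2,3), X) = +1

[(2,3)] X move#1: h0:-1:-1/(1,3), h0:-2:-1/(0,3), h1:-1:+1/(2,2)*, h1:-2:-1/(2,1), h1:-3:-1/(2,0)
[(2,2)] O move#2: h0:-1:-1/(1,2)*, h0:-2:-1/(0,2), h1:-1:-1/(2,1), h1:-2:-1/(2,0)
[(1,2)] X move#3: h0:-1:-1/(0,2), h1:-1:+1/(1,1)*, h1:-2:-1/(1,0)
[(1,1)] O move#4: h0:-1:-1/(0,1)*, h1:-1:-1/(1,0)
[(0,1)] X move#5: h1:-1:+1/(0,0)*
[(0,0)] end (terminal -1, O#6); searched (2,3) to 6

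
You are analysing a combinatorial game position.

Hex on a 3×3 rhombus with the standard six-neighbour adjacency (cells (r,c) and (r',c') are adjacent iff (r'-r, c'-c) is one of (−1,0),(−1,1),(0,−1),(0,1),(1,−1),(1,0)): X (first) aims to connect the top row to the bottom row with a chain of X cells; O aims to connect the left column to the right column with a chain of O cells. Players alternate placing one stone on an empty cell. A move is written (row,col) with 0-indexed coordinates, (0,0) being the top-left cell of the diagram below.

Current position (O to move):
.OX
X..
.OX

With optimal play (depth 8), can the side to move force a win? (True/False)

O winning at [.OX/X../.OX]: False

[.OX/X../.OX] O move#1: (0,0):-1/OOX/X../.OX*, (1,1):-1/.OX/XO./.OX, (1,2):-1/.OX/X.O/.OX, (2,0):-1/.OX/X../OOX
[OOX/X../.OX] X move#2: (1,1):+1/OOX/XX./.OX*, (1,2):+1/OOX/X.X/.OX, (2,0):+1/OOX/X../XOX
[OOX/XX./.OX] O move#3: (1,2):-1/OOX/XXO/.OX*, (2,0):-1/OOX/XX./OOX
[OOX/XXO/.OX] X move#4: (2,0):+1/OOX/XXO/XOX*
[OOX/XXO/XOX] end (terminal -1, O#5); searched .OX/X../.OX to 8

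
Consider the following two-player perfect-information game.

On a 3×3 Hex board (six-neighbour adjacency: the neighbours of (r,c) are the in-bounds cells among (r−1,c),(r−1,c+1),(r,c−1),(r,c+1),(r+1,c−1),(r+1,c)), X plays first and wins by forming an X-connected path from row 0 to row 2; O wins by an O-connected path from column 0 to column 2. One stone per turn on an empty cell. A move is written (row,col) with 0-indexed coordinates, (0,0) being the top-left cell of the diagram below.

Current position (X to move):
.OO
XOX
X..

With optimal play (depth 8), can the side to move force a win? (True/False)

X winning at [.OO/XOX/X..]: True

ply 1, X at .OO/XOX/X.. | (0,0)=+1→XOO/XOX/X..*; (2,1)=-1→.OO/XOX/XX.; (2,2)=-1→.OO/XOX/X.X
ply 2: XOO/XOX/X.. is terminal -1 (O); from .OO/XOX/X.. depth 8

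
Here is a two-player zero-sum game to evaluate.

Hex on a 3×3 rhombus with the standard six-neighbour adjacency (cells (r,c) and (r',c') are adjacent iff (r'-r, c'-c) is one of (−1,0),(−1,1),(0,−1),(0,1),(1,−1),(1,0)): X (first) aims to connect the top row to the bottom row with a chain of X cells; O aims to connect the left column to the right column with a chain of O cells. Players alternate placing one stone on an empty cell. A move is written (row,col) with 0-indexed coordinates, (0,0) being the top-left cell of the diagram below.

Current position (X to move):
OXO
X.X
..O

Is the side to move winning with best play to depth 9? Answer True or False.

ply 1, X at OXO/X.X/..O | (1,1)=+1→OXO/XXX/..O*; (2,0)=+1→OXO/X.X/X.O; (2,1)=+1→OXO/X.X/.XO
ply 2, O at OXO/XXX/..O | (2,0)=-1→OXO/XXX/O.O*; (2,1)=-1→OXO/XXX/.OO
ply 3, X at OXO/XXX/O.O | (2,1)=+1→OXO/XXX/OXO*
ply 4: OXO/XXX/OXO is terminal -1 (O); from OXO/X.X/..O depth 9

X winning at [OXO/X.X/..O]: True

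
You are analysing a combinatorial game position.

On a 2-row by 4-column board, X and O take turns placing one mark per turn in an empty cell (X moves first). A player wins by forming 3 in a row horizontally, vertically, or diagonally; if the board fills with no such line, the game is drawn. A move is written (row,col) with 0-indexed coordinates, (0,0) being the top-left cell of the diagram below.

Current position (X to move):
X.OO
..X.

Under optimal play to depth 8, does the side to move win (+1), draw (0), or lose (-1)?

value(X.OO/..X., X) = 0

p1 X@[X.OO/..X.]: (0,1)[XXOO/..X.]+0* (1,0)[X.OO/X.X.]-1 (1,1)[X.OO/.XX.]-1 (1,3)[X.OO/..XX]-1
p2 O@[XXOO/..X.]: (1,0)[XXOO/O.X.]+0* (1,1)[XXOO/.OX.]+0 (1,3)[XXOO/..XO]+0
p3 X@[XXOO/O.X.]: (1,1)[XXOO/OXX.]+0* (1,3)[XXOO/O.XX]+0
p4 O@[XXOO/OXX.]: (1,3)[XXOO/OXXO]+0*
p5 X@[XXOO/OXXO] terminal +0; root [X.OO/..X.] d8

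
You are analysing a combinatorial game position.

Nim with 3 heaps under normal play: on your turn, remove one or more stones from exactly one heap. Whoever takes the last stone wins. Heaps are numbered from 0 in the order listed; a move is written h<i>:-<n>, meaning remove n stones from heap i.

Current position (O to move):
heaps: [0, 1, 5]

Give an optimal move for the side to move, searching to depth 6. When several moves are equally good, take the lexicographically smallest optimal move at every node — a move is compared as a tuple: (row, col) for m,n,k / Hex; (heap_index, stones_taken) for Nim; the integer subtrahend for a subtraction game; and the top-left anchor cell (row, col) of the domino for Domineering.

O's best at [(0,1,5)]: h2:-4

ply 1, O at (0,1,5) | h1:-1=-1→(0,0,5); h2:-1=-1→(0,1,4); h2:-2=-1→(0,1,3); h2:-3=-1→(0,1,2); h2:-4=+1→(0,1,1)*; h2:-5=-1→(0,1,0)
ply 2, X at (0,1,1) | h1:-1=-1→(0,0,1)*; h2:-1=-1→(0,1,0)
ply 3, O at (0,0,1) | h2:-1=+1→(0,0,0)*
ply 4: (0,0,0) is terminal -1 (X); from (0,1,5) depth 6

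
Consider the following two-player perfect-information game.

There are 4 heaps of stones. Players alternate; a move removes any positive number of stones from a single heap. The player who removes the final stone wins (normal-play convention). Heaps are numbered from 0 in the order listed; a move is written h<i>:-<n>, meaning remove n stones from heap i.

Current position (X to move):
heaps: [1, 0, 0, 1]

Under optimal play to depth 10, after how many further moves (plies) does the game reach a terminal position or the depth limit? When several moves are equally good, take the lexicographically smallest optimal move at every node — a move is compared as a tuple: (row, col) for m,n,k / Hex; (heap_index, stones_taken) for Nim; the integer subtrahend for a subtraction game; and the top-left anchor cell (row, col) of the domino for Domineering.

PV length from [(1,0,0,1)]: 2 plies

p1 X@[(1,0,0,1)]: h0:-1[(0,0,0,1)]-1* h3:-1[(1,0,0,0)]-1
p2 O@[(0,0,0,1)]: h3:-1[(0,0,0,0)]+1*
p3 X@[(0,0,0,0)] terminal -1; root [(1,0,0,1)] d10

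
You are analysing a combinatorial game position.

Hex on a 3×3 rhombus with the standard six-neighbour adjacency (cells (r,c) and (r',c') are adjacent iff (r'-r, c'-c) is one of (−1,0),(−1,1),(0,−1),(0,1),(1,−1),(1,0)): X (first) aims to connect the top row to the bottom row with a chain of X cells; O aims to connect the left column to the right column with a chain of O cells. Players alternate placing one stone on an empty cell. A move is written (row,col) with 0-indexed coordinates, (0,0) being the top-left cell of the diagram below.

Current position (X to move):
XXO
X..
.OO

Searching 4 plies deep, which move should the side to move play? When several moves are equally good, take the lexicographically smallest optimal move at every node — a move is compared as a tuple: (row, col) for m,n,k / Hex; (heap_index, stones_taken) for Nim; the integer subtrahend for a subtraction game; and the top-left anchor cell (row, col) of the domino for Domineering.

ply 1, X at XXO/X../.OO | (1,1)=-1→XXO/XX./.OO; (1,2)=-1→XXO/X.X/.OO; (2,0)=+1→XXO/X../XOO*
ply 2: XXO/X../XOO is terminal -1 (O); from XXO/X../.OO depth 4

X's best at [XXO/X../.OO]: (2,0)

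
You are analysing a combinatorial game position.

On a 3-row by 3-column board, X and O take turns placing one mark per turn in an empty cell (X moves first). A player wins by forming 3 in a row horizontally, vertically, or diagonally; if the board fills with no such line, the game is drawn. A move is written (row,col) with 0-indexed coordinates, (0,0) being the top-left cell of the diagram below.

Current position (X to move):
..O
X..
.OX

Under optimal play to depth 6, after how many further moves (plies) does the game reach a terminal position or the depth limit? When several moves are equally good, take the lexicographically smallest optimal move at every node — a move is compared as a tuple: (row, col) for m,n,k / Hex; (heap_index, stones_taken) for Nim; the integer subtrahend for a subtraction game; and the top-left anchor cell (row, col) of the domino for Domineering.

[..O/X../.OX] X move#1: (0,0):+1/X.O/X../.OX*, (0,1):+0/.XO/X../.OX, (1,1):+1/..O/XX./.OX, (1,2):-1/..O/X.X/.OX, (2,0):+0/..O/X../XOX
[X.O/X../.OX] O move#2: (0,1):-1/XOO/X../.OX*, (1,1):-1/X.O/XO./.OX, (1,2):-1/X.O/X.O/.OX, (2,0):-1/X.O/X../OOX
[XOO/X../.OX] X move#3: (1,1):+1/XOO/XX./.OX*, (1,2):-1/XOO/X.X/.OX, (2,0):+1/XOO/X../XOX
[XOO/XX./.OX] end (terminal -1, O#4); searched ..O/X../.OX to 6

PV length from [..O/X../.OX]: 3 plies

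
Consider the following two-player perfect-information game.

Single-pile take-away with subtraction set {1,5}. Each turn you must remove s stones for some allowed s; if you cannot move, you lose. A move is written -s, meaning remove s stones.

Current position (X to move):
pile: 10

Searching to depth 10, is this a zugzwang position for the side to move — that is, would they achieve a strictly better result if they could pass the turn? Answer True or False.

p1 X@[10]: -1[9]-1* -5[5]-1
p2 O@[9]: -1[8]+1* -5[4]+1
p3 X@[8]: -1[7]-1* -5[3]-1
p4 O@[7]: -1[6]+1* -5[2]+1
p5 X@[6]: -1[5]-1* -5[1]-1
p6 O@[5]: -1[4]+1* -5[0]+1
p7 X@[4]: -1[3]-1*
p8 O@[3]: -1[2]+1*
p9 X@[2]: -1[1]-1*
p10 O@[1]: -1[0]+1*
p11 X@[0] terminal -1; root [10] d10
suppose X passes — search the same position with O to move:
pass> p1 O@[10]: -1[9]-1* -5[5]-1
pass> p2 X@[9]: -1[8]+1* -5[4]+1
pass> p3 O@[8]: -1[7]-1* -5[3]-1
pass> p4 X@[7]: -1[6]+1* -5[2]+1
pass> p5 O@[6]: -1[5]-1* -5[1]-1
pass> p6 X@[5]: -1[4]+1* -5[0]+1
pass> p7 O@[4]: -1[3]-1*
pass> p8 X@[3]: -1[2]+1*
pass> p9 O@[2]: -1[1]-1*
pass> p10 X@[1]: -1[0]+1*
pass> p11 O@[0] terminal -1; root [10] d10
for X: play -1, pass +1

zugzwang(10, X) = True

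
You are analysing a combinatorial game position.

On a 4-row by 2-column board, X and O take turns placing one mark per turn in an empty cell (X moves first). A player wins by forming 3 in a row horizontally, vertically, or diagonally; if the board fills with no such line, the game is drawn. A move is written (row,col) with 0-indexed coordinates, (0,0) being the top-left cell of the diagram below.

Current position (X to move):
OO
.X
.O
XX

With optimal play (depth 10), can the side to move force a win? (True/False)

X winning at [OO/.X/.O/XX]: False

ply 1, X at OO/.X/.O/XX | (1,0)=+0→OO/XX/.O/XX*; (2,0)=+0→OO/.X/XO/XX
ply 2, O at OO/XX/.O/XX | (2,0)=+0→OO/XX/OO/XX*
ply 3: OO/XX/OO/XX is terminal +0 (X); from OO/.X/.O/XX depth 10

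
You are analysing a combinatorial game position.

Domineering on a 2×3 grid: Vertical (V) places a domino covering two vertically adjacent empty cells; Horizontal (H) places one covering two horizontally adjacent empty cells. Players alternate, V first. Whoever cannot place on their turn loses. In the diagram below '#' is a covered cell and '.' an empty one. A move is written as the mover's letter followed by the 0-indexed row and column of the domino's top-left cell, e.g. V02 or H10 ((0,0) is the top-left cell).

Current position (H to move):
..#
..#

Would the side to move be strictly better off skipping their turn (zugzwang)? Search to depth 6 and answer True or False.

zugzwang(..#/..#, H) = False

p1 H@[..#/..#]: H00[###/..#]+1* H10[..#/###]+1
p2 V@[###/..#] terminal -1; root [..#/..#] d6
pass branch (V moves first from the same position):
  | p1 V@[..#/..#]: V00[#.#/#.#]+1* V01[.##/.##]+1
  | p2 H@[#.#/#.#] terminal -1; root [..#/..#] d6
H moving scores +1; H passing scores -1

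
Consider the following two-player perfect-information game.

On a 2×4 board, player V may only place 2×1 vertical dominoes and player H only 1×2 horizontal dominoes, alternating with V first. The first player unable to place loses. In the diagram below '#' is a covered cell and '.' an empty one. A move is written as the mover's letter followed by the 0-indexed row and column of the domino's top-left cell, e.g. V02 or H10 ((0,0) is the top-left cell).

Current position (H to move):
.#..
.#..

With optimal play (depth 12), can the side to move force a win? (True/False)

H winning at [.#../.#..]: True

p1 H@[.#../.#..]: H02[.###/.#..]+1* H12[.#../.###]+1
p2 V@[.###/.#..]: V00[####/##..]-1*
p3 H@[####/##..]: H12[####/####]+1*
p4 V@[####/####] terminal -1; root [.#../.#..] d12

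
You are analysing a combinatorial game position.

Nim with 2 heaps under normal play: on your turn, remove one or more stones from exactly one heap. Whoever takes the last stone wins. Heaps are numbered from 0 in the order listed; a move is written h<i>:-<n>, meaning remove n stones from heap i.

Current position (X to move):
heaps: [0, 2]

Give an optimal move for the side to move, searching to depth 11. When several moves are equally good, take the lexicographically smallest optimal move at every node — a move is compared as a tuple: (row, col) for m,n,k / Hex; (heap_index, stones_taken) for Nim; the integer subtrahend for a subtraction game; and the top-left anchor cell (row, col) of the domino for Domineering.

[(0,2)] X move#1: h1:-1:-1/(0,1), h1:-2:+1/(0,0)*
[(0,0)] end (terminal -1, O#2); searched (0,2) to 11

X's best at [(0,2)]: h1:-2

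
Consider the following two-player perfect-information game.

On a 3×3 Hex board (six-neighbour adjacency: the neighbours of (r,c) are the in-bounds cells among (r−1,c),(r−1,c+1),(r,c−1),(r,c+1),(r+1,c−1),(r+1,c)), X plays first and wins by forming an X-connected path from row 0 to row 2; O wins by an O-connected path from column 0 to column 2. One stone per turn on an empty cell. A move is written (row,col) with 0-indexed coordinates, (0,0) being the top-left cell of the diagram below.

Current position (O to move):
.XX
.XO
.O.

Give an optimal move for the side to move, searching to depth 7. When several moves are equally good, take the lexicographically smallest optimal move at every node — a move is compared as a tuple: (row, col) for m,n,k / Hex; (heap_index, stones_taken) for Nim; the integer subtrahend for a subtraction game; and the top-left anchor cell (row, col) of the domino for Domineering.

O's best at [.XX/.XO/.O.]: (2,0)

[.XX/.XO/.O.] O move#1: (0,0):-1/OXX/.XO/.O., (1,0):-1/.XX/OXO/.O., (2,0):+1/.XX/.XO/OO.*, (2,2):-1/.XX/.XO/.OO
[.XX/.XO/OO.] end (terminal -1, X#2); searched .XX/.XO/.O. to 7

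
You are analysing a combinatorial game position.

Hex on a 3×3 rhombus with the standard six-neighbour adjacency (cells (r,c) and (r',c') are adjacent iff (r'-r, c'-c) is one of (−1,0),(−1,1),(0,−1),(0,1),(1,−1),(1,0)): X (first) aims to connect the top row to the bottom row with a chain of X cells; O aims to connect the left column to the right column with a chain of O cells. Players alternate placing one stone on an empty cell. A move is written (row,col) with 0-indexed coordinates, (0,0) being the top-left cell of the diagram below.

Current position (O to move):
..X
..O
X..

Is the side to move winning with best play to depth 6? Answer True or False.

ply 1, O at ..X/..O/X.. | (0,0)=-1→O.X/..O/X..*; (0,1)=-1→.OX/..O/X..; (1,0)=-1→..X/O.O/X..; (1,1)=-1→..X/.OO/X..; (2,1)=-1→..X/..O/XO.; (2,2)=-1→..X/..O/X.O
ply 2, X at O.X/..O/X.. | (0,1)=+1→OXX/..O/X..*; (1,0)=+1→O.X/X.O/X..; (1,1)=+1→O.X/.XO/X..; (2,1)=-1→O.X/..O/XX.; (2,2)=-1→O.X/..O/X.X
ply 3, O at OXX/..O/X.. | (1,0)=-1→OXX/O.O/X..*; (1,1)=-1→OXX/.OO/X..; (2,1)=-1→OXX/..O/XO.; (2,2)=-1→OXX/..O/X.O
ply 4, X at OXX/O.O/X.. | (1,1)=+1→OXX/OXO/X..*; (2,1)=-1→OXX/O.O/XX.; (2,2)=-1→OXX/O.O/X.X
ply 5: OXX/OXO/X.. is terminal -1 (O); from ..X/..O/X.. depth 6

O winning at [..X/..O/X..]: False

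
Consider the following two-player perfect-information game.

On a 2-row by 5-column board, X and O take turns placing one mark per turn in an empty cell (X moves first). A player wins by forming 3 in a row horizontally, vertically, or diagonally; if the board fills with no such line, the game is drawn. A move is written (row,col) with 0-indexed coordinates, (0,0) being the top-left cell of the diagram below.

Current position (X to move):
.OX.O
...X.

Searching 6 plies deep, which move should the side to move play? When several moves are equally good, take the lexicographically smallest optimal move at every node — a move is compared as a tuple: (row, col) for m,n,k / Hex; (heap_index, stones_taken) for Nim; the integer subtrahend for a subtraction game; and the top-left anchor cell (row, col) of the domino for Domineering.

p1 X@[.OX.O/...X.]: (0,0)[XOX.O/...X.]+0 (0,3)[.OXXO/...X.]+0 (1,0)[.OX.O/X..X.]+0 (1,1)[.OX.O/.X.X.]+0 (1,2)[.OX.O/..XX.]+1* (1,4)[.OX.O/...XX]+0
p2 O@[.OX.O/..XX.]: (0,0)[OOX.O/..XX.]-1* (0,3)[.OXOO/..XX.]-1 (1,0)[.OX.O/O.XX.]-1 (1,1)[.OX.O/.OXX.]-1 (1,4)[.OX.O/..XXO]-1
p3 X@[OOX.O/..XX.]: (0,3)[OOXXO/..XX.]+1* (1,0)[OOX.O/X.XX.]+1 (1,1)[OOX.O/.XXX.]+1 (1,4)[OOX.O/..XXX]+1
p4 O@[OOXXO/..XX.]: (1,0)[OOXXO/O.XX.]-1* (1,1)[OOXXO/.OXX.]-1 (1,4)[OOXXO/..XXO]-1
p5 X@[OOXXO/O.XX.]: (1,1)[OOXXO/OXXX.]+1* (1,4)[OOXXO/O.XXX]+1
p6 O@[OOXXO/OXXX.] terminal -1; root [.OX.O/...X.] d6

X's best at [.OX.O/...X.]: (1,2)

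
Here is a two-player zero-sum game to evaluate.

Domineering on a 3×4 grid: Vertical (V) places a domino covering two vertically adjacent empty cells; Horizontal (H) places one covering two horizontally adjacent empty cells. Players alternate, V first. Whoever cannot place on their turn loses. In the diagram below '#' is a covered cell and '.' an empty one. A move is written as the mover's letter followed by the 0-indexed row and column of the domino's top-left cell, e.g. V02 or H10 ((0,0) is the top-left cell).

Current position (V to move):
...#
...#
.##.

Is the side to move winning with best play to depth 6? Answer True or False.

[...#/...#/.##.] V move#1: V00:-1/#..#/#..#/.##., V01:+1/.#.#/.#.#/.##.*, V02:-1/..##/..##/.##., V10:-1/...#/#..#/###.
[.#.#/.#.#/.##.] end (terminal -1, H#2); searched ...#/...#/.##. to 6

V winning at [...#/...#/.##.]: True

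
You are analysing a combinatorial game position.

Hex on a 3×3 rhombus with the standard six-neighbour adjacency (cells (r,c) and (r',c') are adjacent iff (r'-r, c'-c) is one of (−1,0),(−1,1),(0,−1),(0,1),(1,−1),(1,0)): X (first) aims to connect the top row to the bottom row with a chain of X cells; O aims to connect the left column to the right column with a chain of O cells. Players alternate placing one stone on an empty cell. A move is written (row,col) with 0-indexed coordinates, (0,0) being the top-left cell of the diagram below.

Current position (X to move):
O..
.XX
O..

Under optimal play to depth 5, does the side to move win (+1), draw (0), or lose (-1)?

ply 1, X at O../.XX/O.. | (0,1)=+1→OX./.XX/O..*; (0,2)=+1→O.X/.XX/O..; (1,0)=+1→O../XXX/O..; (2,1)=+1→O../.XX/OX.; (2,2)=+1→O../.XX/O.X
ply 2, O at OX./.XX/O.. | (0,2)=-1→OXO/.XX/O..*; (1,0)=-1→OX./OXX/O..; (2,1)=-1→OX./.XX/OO.; (2,2)=-1→OX./.XX/O.O
ply 3, X at OXO/.XX/O.. | (1,0)=+1→OXO/XXX/O..*; (2,1)=+1→OXO/.XX/OX.; (2,2)=+1→OXO/.XX/O.X
ply 4, O at OXO/XXX/O.. | (2,1)=-1→OXO/XXX/OO.*; (2,2)=-1→OXO/XXX/O.O
ply 5, X at OXO/XXX/OO. | (2,2)=+1→OXO/XXX/OOX*
ply 6: OXO/XXX/OOX is terminal -1 (O); from O../.XX/O.. depth 5

value(O../.XX/O.., X) = +1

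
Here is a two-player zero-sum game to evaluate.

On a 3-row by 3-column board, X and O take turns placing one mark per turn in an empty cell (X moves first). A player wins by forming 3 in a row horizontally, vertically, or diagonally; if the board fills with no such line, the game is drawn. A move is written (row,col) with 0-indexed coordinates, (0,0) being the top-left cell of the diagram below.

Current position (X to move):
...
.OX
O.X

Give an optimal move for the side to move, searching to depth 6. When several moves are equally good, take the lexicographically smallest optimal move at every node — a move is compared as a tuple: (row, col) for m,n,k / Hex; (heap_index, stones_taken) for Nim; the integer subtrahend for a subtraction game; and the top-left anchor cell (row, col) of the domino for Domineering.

X's best at [.../.OX/O.X]: (0,2)

p1 X@[.../.OX/O.X]: (0,0)[X../.OX/O.X]-1 (0,1)[.X./.OX/O.X]-1 (0,2)[..X/.OX/O.X]+1* (1,0)[.../XOX/O.X]-1 (2,1)[.../.OX/OXX]-1
p2 O@[..X/.OX/O.X] terminal -1; root [.../.OX/O.X] d6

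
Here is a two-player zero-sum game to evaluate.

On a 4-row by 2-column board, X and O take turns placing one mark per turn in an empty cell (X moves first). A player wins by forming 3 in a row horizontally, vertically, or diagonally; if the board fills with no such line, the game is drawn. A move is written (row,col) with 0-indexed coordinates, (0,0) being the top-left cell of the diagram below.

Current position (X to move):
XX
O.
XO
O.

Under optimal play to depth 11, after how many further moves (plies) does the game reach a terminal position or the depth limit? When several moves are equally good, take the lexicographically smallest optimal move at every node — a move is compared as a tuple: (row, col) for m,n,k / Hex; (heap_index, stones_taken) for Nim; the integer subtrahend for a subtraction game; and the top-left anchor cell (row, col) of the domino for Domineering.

PV length from [XX/O./XO/O.]: 2 plies

p1 X@[XX/O./XO/O.]: (1,1)[XX/OX/XO/O.]+0* (3,1)[XX/O./XO/OX]+0
p2 O@[XX/OX/XO/O.]: (3,1)[XX/OX/XO/OO]+0*
p3 X@[XX/OX/XO/OO] terminal +0; root [XX/O./XO/O.] d11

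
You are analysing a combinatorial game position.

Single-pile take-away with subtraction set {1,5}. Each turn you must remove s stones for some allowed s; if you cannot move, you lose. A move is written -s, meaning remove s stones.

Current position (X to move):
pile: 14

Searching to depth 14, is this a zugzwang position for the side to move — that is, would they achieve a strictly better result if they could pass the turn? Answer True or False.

ply 1, X at 14 | -1=-1→13*; -5=-1→9
ply 2, O at 13 | -1=+1→12*; -5=+1→8
ply 3, X at 12 | -1=-1→11*; -5=-1→7
ply 4, O at 11 | -1=+1→10*; -5=+1→6
ply 5, X at 10 | -1=-1→9*; -5=-1→5
ply 6, O at 9 | -1=+1→8*; -5=+1→4
ply 7, X at 8 | -1=-1→7*; -5=-1→3
ply 8, O at 7 | -1=+1→6*; -5=+1→2
ply 9, X at 6 | -1=-1→5*; -5=-1→1
ply 10, O at 5 | -1=+1→4*; -5=+1→0
ply 11, X at 4 | -1=-1→3*
ply 12, O at 3 | -1=+1→2*
ply 13, X at 2 | -1=-1→1*
ply 14, O at 1 | -1=+1→0*
ply 15: 0 is terminal -1 (X); from 14 depth 14
suppose X passes — search the same position with O to move:
pass> ply 1, O at 14 | -1=-1→13*; -5=-1→9
pass> ply 2, X at 13 | -1=+1→12*; -5=+1→8
pass> ply 3, O at 12 | -1=-1→11*; -5=-1→7
pass> ply 4, X at 11 | -1=+1→10*; -5=+1→6
pass> ply 5, O at 10 | -1=-1→9*; -5=-1→5
pass> ply 6, X at 9 | -1=+1→8*; -5=+1→4
pass> ply 7, O at 8 | -1=-1→7*; -5=-1→3
pass> ply 8, X at 7 | -1=+1→6*; -5=+1→2
pass> ply 9, O at 6 | -1=-1→5*; -5=-1→1
pass> ply 10, X at 5 | -1=+1→4*; -5=+1→0
pass> ply 11, O at 4 | -1=-1→3*
pass> ply 12, X at 3 | -1=+1→2*
pass> ply 13, O at 2 | -1=-1→1*
pass> ply 14, X at 1 | -1=+1→0*
pass> ply 15: 0 is terminal -1 (O); from 14 depth 14
for X: play -1, pass +1

zugzwang(14, X) = True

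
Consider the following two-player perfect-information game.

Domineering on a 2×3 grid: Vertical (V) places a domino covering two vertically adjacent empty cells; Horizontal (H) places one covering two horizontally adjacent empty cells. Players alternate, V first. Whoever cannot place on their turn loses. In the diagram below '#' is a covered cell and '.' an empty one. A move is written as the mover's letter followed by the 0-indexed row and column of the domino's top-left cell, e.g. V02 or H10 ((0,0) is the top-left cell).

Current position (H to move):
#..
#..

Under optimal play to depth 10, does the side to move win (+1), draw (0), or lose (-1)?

value(#../#.., H) = +1

p1 H@[#../#..]: H01[###/#..]+1* H11[#../###]+1
p2 V@[###/#..] terminal -1; root [#../#..] d10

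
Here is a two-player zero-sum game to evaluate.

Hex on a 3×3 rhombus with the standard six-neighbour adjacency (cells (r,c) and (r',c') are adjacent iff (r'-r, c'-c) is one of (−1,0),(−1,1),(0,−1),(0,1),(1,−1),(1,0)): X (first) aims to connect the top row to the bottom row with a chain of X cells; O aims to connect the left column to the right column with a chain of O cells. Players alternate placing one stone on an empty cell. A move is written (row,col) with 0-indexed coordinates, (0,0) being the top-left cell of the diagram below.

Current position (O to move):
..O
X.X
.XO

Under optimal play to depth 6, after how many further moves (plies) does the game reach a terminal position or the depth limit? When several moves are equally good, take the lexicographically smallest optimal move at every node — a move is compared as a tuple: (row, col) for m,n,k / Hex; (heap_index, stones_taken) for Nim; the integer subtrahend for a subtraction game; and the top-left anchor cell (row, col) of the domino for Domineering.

PV length from [..O/X.X/.XO]: 4 plies

ply 1, O at ..O/X.X/.XO | (0,0)=-1→O.O/X.X/.XO*; (0,1)=-1→.OO/X.X/.XO; (1,1)=-1→..O/XOX/.XO; (2,0)=-1→..O/X.X/OXO
ply 2, X at O.O/X.X/.XO | (0,1)=+1→OXO/X.X/.XO*; (1,1)=-1→O.O/XXX/.XO; (2,0)=-1→O.O/X.X/XXO
ply 3, O at OXO/X.X/.XO | (1,1)=-1→OXO/XOX/.XO*; (2,0)=-1→OXO/X.X/OXO
ply 4, X at OXO/XOX/.XO | (2,0)=+1→OXO/XOX/XXO*
ply 5: OXO/XOX/XXO is terminal -1 (O); from ..O/X.X/.XO depth 6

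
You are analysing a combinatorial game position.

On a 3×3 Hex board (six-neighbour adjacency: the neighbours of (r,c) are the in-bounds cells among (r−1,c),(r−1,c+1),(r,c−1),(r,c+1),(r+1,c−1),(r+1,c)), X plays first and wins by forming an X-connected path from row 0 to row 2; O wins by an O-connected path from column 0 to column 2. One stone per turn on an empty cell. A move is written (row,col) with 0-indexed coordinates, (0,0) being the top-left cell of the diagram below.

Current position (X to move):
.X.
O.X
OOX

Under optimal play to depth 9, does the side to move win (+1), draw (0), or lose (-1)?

ply 1, X at .X./O.X/OOX | (0,0)=+1→XX./O.X/OOX*; (0,2)=+1→.XX/O.X/OOX; (1,1)=+1→.X./OXX/OOX
ply 2, O at XX./O.X/OOX | (0,2)=-1→XXO/O.X/OOX*; (1,1)=-1→XX./OOX/OOX
ply 3, X at XXO/O.X/OOX | (1,1)=+1→XXO/OXX/OOX*
ply 4: XXO/OXX/OOX is terminal -1 (O); from .X./O.X/OOX depth 9

value(.X./O.X/OOX, X) = +1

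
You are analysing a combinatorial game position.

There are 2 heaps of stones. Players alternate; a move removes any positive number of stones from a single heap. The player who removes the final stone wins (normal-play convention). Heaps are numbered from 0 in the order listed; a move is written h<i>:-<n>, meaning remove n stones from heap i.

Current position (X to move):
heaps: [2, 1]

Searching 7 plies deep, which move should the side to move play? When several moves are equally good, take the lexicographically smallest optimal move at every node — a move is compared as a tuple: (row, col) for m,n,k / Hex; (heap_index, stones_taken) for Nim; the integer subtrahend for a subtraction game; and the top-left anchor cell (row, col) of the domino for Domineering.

[(2,1)] X move#1: h0:-1:+1/(1,1)*, h0:-2:-1/(0,1), h1:-1:-1/(2,0)
[(1,1)] O move#2: h0:-1:-1/(0,1)*, h1:-1:-1/(1,0)
[(0,1)] X move#3: h1:-1:+1/(0,0)*
[(0,0)] end (terminal -1, O#4); searched (2,1) to 7

X's best at [(2,1)]: h0:-1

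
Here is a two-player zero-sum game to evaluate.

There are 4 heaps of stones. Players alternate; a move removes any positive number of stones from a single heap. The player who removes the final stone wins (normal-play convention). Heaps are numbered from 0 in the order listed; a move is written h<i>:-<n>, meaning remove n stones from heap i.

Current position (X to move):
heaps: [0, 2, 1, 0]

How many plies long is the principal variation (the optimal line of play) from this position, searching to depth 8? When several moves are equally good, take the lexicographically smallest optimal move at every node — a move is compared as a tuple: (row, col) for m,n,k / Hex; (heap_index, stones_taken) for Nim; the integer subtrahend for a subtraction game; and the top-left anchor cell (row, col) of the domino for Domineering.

[(0,2,1,0)] X move#1: h1:-1:+1/(0,1,1,0)*, h1:-2:-1/(0,0,1,0), h2:-1:-1/(0,2,0,0)
[(0,1,1,0)] O move#2: h1:-1:-1/(0,0,1,0)*, h2:-1:-1/(0,1,0,0)
[(0,0,1,0)] X move#3: h2:-1:+1/(0,0,0,0)*
[(0,0,0,0)] end (terminal -1, O#4); searched (0,2,1,0) to 8

PV length from [(0,2,1,0)]: 3 plies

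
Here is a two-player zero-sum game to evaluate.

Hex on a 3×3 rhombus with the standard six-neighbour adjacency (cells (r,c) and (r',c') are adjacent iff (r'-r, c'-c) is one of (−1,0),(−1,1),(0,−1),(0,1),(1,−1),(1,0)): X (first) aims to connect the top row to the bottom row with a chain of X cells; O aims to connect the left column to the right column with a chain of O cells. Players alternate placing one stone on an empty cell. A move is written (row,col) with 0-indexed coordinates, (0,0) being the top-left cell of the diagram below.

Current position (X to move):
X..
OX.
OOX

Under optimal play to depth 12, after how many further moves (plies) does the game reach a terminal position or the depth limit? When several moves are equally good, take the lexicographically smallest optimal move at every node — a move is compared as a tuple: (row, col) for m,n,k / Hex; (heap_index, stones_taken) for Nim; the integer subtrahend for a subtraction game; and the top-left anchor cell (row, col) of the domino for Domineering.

PV length from [X../OX./OOX]: 3 plies

ply 1, X at X../OX./OOX | (0,1)=-1→XX./OX./OOX; (0,2)=-1→X.X/OX./OOX; (1,2)=+1→X../OXX/OOX*
ply 2, O at X../OXX/OOX | (0,1)=-1→XO./OXX/OOX*; (0,2)=-1→X.O/OXX/OOX
ply 3, X at XO./OXX/OOX | (0,2)=+1→XOX/OXX/OOX*
ply 4: XOX/OXX/OOX is terminal -1 (O); from X../OX./OOX depth 12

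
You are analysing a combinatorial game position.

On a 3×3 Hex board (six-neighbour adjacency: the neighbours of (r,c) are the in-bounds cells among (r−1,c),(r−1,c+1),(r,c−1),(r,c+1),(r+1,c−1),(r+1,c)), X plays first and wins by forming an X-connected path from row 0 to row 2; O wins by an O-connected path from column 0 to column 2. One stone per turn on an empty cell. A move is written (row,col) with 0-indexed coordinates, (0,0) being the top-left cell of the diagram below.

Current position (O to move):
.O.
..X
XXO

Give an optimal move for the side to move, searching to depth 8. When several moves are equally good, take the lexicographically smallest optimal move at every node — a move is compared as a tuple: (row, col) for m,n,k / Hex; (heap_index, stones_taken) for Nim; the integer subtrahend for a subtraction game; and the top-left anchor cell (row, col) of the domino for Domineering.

O's best at [.O./..X/XXO]: (0,2)

ply 1, O at .O./..X/XXO | (0,0)=-1→OO./..X/XXO; (0,2)=+1→.OO/..X/XXO*; (1,0)=-1→.O./O.X/XXO; (1,1)=-1→.O./.OX/XXO
ply 2, X at .OO/..X/XXO | (0,0)=-1→XOO/..X/XXO*; (1,0)=-1→.OO/X.X/XXO; (1,1)=-1→.OO/.XX/XXO
ply 3, O at XOO/..X/XXO | (1,0)=+1→XOO/O.X/XXO*; (1,1)=-1→XOO/.OX/XXO
ply 4: XOO/O.X/XXO is terminal -1 (X); from .O./..X/XXO depth 8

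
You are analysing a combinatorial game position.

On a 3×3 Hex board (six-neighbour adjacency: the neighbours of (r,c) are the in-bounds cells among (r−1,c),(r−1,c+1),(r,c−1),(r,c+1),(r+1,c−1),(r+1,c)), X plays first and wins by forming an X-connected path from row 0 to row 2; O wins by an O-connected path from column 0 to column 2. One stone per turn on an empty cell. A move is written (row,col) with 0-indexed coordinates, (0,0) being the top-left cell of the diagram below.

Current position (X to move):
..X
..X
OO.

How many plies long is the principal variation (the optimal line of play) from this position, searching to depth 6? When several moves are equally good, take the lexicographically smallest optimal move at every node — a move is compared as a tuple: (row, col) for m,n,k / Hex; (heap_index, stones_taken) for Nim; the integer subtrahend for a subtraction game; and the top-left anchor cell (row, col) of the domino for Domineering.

PV length from [..X/..X/OO.]: 1 ply

p1 X@[..X/..X/OO.]: (0,0)[X.X/..X/OO.]-1 (0,1)[.XX/..X/OO.]-1 (1,0)[..X/X.X/OO.]-1 (1,1)[..X/.XX/OO.]-1 (2,2)[..X/..X/OOX]+1*
p2 O@[..X/..X/OOX] terminal -1; root [..X/..X/OO.] d6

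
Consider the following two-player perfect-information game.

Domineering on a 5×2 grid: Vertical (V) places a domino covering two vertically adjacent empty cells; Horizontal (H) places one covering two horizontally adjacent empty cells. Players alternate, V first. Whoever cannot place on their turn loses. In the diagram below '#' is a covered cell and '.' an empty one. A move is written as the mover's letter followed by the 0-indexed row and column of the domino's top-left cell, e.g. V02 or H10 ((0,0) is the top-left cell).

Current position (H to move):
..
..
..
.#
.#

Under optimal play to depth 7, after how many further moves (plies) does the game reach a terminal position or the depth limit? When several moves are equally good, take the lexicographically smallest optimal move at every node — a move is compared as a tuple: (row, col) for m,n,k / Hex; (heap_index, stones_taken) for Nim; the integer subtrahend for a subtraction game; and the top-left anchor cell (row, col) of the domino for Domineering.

PV length from [../../../.#/.#]: 3 plies

ply 1, H at ../../../.#/.# | H00=-1→##/../../.#/.#; H10=+1→../##/../.#/.#*; H20=-1→../../##/.#/.#
ply 2, V at ../##/../.#/.# | V20=-1→../##/#./##/.#*; V30=-1→../##/../##/##
ply 3, H at ../##/#./##/.# | H00=+1→##/##/#./##/.#*
ply 4: ##/##/#./##/.# is terminal -1 (V); from ../../../.#/.# depth 7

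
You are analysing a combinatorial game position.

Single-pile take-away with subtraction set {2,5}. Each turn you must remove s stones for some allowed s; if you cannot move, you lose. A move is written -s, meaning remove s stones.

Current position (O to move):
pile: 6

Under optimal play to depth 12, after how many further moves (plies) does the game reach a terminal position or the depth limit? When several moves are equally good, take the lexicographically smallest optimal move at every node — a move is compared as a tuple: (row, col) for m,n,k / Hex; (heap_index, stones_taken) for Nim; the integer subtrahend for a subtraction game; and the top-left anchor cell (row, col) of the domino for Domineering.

PV length from [6]: 3 plies

ply 1, O at 6 | -2=+1→4*; -5=+1→1
ply 2, X at 4 | -2=-1→2*
ply 3, O at 2 | -2=+1→0*
ply 4: 0 is terminal -1 (X); from 6 depth 12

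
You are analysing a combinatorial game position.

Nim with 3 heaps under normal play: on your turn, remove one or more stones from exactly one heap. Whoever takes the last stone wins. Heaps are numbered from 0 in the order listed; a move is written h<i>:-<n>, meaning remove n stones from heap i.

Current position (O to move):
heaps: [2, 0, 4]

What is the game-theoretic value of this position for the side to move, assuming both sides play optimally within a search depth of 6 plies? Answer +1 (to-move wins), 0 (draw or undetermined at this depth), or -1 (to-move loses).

value((2,0,4), O) = +1

p1 O@[(2,0,4)]: h0:-1[(1,0,4)]-1 h0:-2[(0,0,4)]-1 h2:-1[(2,0,3)]-1 h2:-2[(2,0,2)]+1* h2:-3[(2,0,1)]-1 h2:-4[(2,0,0)]-1
p2 X@[(2,0,2)]: h0:-1[(1,0,2)]-1* h0:-2[(0,0,2)]-1 h2:-1[(2,0,1)]-1 h2:-2[(2,0,0)]-1
p3 O@[(1,0,2)]: h0:-1[(0,0,2)]-1 h2:-1[(1,0,1)]+1* h2:-2[(1,0,0)]-1
p4 X@[(1,0,1)]: h0:-1[(0,0,1)]-1* h2:-1[(1,0,0)]-1
p5 O@[(0,0,1)]: h2:-1[(0,0,0)]+1*
p6 X@[(0,0,0)] terminal -1; root [(2,0,4)] d6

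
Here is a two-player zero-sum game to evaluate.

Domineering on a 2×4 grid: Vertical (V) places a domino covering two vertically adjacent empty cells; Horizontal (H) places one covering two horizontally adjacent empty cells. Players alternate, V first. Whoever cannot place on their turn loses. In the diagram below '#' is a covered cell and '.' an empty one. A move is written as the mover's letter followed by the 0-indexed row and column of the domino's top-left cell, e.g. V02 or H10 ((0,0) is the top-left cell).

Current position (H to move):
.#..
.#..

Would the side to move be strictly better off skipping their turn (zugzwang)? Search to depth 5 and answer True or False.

zugzwang(.#../.#.., H) = False

ply 1, H at .#../.#.. | H02=+1→.###/.#..*; H12=+1→.#../.###
ply 2, V at .###/.#.. | V00=-1→####/##..*
ply 3, H at ####/##.. | H12=+1→####/####*
ply 4: ####/#### is terminal -1 (V); from .#../.#.. depth 5
suppose H passes — search the same position with V to move:
pass> ply 1, V at .#../.#.. | V00=-1→##../##..; V02=+1→.##./.##.*; V03=+1→.#.#/.#.#
pass> ply 2: .##./.##. is terminal -1 (H); from .#../.#.. depth 5
for H: play +1, pass -1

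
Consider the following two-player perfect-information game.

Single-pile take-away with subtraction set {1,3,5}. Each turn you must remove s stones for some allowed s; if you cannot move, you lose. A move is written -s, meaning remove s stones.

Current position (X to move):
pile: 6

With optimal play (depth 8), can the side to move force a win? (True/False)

p1 X@[6]: -1[5]-1* -3[3]-1 -5[1]-1
p2 O@[5]: -1[4]+1* -3[2]+1 -5[0]+1
p3 X@[4]: -1[3]-1* -3[1]-1
p4 O@[3]: -1[2]+1* -3[0]+1
p5 X@[2]: -1[1]-1*
p6 O@[1]: -1[0]+1*
p7 X@[0] terminal -1; root [6] d8

X winning at [6]: False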